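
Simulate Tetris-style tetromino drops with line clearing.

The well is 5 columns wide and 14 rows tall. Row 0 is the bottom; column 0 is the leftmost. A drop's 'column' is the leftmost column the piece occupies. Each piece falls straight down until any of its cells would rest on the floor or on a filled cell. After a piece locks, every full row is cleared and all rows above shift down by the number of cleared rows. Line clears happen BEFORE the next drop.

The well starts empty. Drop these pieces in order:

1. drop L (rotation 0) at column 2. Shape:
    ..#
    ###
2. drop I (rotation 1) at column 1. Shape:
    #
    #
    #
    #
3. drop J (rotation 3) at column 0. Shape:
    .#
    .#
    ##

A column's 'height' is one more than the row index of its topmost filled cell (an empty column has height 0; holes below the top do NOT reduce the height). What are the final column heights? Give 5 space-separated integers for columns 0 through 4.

Drop 1: L rot0 at col 2 lands with bottom-row=0; cleared 0 line(s) (total 0); column heights now [0 0 1 1 2], max=2
Drop 2: I rot1 at col 1 lands with bottom-row=0; cleared 0 line(s) (total 0); column heights now [0 4 1 1 2], max=4
Drop 3: J rot3 at col 0 lands with bottom-row=4; cleared 0 line(s) (total 0); column heights now [5 7 1 1 2], max=7

Answer: 5 7 1 1 2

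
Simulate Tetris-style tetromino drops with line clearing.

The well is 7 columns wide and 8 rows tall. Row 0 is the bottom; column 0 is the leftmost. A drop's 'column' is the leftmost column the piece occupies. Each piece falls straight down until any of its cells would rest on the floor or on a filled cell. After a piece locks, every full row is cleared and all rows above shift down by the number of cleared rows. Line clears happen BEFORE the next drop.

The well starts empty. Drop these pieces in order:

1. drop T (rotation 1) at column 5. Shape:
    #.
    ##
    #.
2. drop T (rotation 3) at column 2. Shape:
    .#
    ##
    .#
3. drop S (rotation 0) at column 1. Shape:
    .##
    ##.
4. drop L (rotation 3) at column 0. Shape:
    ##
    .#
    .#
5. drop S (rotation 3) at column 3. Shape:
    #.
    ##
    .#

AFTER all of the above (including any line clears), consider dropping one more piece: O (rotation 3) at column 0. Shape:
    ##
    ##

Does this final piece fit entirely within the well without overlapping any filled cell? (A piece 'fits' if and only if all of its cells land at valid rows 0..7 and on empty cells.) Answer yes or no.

Answer: yes

Derivation:
Drop 1: T rot1 at col 5 lands with bottom-row=0; cleared 0 line(s) (total 0); column heights now [0 0 0 0 0 3 2], max=3
Drop 2: T rot3 at col 2 lands with bottom-row=0; cleared 0 line(s) (total 0); column heights now [0 0 2 3 0 3 2], max=3
Drop 3: S rot0 at col 1 lands with bottom-row=2; cleared 0 line(s) (total 0); column heights now [0 3 4 4 0 3 2], max=4
Drop 4: L rot3 at col 0 lands with bottom-row=3; cleared 0 line(s) (total 0); column heights now [6 6 4 4 0 3 2], max=6
Drop 5: S rot3 at col 3 lands with bottom-row=3; cleared 0 line(s) (total 0); column heights now [6 6 4 6 5 3 2], max=6
Test piece O rot3 at col 0 (width 2): heights before test = [6 6 4 6 5 3 2]; fits = True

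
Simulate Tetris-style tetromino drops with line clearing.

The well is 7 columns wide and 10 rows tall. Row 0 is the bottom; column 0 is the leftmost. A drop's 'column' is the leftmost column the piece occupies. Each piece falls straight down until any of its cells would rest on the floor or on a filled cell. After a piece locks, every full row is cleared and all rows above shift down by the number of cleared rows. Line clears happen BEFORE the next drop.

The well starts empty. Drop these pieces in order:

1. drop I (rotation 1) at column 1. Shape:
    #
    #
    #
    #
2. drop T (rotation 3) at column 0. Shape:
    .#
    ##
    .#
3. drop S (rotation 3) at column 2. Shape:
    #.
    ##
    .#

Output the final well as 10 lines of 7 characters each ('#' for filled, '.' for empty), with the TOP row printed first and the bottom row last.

Answer: .......
.......
.......
.#.....
##.....
.#.....
.#.....
.##....
.###...
.#.#...

Derivation:
Drop 1: I rot1 at col 1 lands with bottom-row=0; cleared 0 line(s) (total 0); column heights now [0 4 0 0 0 0 0], max=4
Drop 2: T rot3 at col 0 lands with bottom-row=4; cleared 0 line(s) (total 0); column heights now [6 7 0 0 0 0 0], max=7
Drop 3: S rot3 at col 2 lands with bottom-row=0; cleared 0 line(s) (total 0); column heights now [6 7 3 2 0 0 0], max=7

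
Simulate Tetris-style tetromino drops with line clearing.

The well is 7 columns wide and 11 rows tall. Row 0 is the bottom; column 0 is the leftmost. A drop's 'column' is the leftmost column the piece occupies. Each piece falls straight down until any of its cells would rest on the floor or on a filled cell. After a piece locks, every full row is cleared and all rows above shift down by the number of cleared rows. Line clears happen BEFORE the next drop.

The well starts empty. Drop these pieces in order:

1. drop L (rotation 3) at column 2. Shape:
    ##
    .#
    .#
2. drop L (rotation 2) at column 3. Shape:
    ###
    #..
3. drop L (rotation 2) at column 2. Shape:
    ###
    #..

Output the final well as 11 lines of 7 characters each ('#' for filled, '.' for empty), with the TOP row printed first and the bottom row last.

Drop 1: L rot3 at col 2 lands with bottom-row=0; cleared 0 line(s) (total 0); column heights now [0 0 3 3 0 0 0], max=3
Drop 2: L rot2 at col 3 lands with bottom-row=3; cleared 0 line(s) (total 0); column heights now [0 0 3 5 5 5 0], max=5
Drop 3: L rot2 at col 2 lands with bottom-row=4; cleared 0 line(s) (total 0); column heights now [0 0 6 6 6 5 0], max=6

Answer: .......
.......
.......
.......
.......
..###..
..####.
...#...
..##...
...#...
...#...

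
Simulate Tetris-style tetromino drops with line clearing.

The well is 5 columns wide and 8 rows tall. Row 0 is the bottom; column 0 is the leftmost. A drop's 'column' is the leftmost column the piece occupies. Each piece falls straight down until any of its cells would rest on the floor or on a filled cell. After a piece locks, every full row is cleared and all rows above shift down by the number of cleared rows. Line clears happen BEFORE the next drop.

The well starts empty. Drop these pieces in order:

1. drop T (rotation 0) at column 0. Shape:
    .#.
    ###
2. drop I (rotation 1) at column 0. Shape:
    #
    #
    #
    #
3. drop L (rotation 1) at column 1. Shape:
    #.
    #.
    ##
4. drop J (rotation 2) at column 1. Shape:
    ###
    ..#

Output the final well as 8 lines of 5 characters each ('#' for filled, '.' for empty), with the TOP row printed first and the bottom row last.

Drop 1: T rot0 at col 0 lands with bottom-row=0; cleared 0 line(s) (total 0); column heights now [1 2 1 0 0], max=2
Drop 2: I rot1 at col 0 lands with bottom-row=1; cleared 0 line(s) (total 0); column heights now [5 2 1 0 0], max=5
Drop 3: L rot1 at col 1 lands with bottom-row=2; cleared 0 line(s) (total 0); column heights now [5 5 3 0 0], max=5
Drop 4: J rot2 at col 1 lands with bottom-row=4; cleared 0 line(s) (total 0); column heights now [5 6 6 6 0], max=6

Answer: .....
.....
.###.
##.#.
##...
###..
##...
###..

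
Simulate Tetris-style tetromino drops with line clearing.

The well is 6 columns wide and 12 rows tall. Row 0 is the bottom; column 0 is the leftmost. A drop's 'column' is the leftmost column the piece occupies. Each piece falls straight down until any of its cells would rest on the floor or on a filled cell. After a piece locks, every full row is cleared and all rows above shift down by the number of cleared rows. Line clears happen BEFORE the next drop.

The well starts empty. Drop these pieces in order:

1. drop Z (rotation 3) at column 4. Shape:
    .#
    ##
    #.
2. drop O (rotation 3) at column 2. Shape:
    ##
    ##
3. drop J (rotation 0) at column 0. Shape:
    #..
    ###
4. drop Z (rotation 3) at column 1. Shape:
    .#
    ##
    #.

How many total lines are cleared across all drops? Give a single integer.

Answer: 0

Derivation:
Drop 1: Z rot3 at col 4 lands with bottom-row=0; cleared 0 line(s) (total 0); column heights now [0 0 0 0 2 3], max=3
Drop 2: O rot3 at col 2 lands with bottom-row=0; cleared 0 line(s) (total 0); column heights now [0 0 2 2 2 3], max=3
Drop 3: J rot0 at col 0 lands with bottom-row=2; cleared 0 line(s) (total 0); column heights now [4 3 3 2 2 3], max=4
Drop 4: Z rot3 at col 1 lands with bottom-row=3; cleared 0 line(s) (total 0); column heights now [4 5 6 2 2 3], max=6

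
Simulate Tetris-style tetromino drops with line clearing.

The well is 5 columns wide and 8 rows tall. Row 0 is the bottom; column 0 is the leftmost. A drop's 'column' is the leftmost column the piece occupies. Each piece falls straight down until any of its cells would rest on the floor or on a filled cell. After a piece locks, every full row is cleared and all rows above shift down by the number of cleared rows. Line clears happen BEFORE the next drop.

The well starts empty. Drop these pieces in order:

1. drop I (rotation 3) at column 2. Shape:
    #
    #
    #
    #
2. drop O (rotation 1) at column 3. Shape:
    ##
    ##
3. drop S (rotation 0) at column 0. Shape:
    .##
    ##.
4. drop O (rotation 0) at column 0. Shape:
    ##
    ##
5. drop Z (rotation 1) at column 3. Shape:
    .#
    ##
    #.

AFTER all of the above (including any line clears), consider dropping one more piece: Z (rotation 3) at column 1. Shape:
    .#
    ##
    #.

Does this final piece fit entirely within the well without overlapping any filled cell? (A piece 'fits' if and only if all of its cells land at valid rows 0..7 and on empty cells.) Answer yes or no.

Drop 1: I rot3 at col 2 lands with bottom-row=0; cleared 0 line(s) (total 0); column heights now [0 0 4 0 0], max=4
Drop 2: O rot1 at col 3 lands with bottom-row=0; cleared 0 line(s) (total 0); column heights now [0 0 4 2 2], max=4
Drop 3: S rot0 at col 0 lands with bottom-row=3; cleared 0 line(s) (total 0); column heights now [4 5 5 2 2], max=5
Drop 4: O rot0 at col 0 lands with bottom-row=5; cleared 0 line(s) (total 0); column heights now [7 7 5 2 2], max=7
Drop 5: Z rot1 at col 3 lands with bottom-row=2; cleared 1 line(s) (total 1); column heights now [6 6 4 3 4], max=6
Test piece Z rot3 at col 1 (width 2): heights before test = [6 6 4 3 4]; fits = False

Answer: no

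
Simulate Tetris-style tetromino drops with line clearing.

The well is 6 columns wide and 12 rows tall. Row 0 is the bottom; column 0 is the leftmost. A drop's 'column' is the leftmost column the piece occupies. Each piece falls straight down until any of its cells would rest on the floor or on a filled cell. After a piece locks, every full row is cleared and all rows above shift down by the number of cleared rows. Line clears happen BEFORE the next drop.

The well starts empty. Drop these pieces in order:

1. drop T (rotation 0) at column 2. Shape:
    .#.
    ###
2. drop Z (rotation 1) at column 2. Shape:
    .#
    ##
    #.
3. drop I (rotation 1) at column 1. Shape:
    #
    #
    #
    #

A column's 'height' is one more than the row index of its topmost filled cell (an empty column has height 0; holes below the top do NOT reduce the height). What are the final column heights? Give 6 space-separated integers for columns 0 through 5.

Drop 1: T rot0 at col 2 lands with bottom-row=0; cleared 0 line(s) (total 0); column heights now [0 0 1 2 1 0], max=2
Drop 2: Z rot1 at col 2 lands with bottom-row=1; cleared 0 line(s) (total 0); column heights now [0 0 3 4 1 0], max=4
Drop 3: I rot1 at col 1 lands with bottom-row=0; cleared 0 line(s) (total 0); column heights now [0 4 3 4 1 0], max=4

Answer: 0 4 3 4 1 0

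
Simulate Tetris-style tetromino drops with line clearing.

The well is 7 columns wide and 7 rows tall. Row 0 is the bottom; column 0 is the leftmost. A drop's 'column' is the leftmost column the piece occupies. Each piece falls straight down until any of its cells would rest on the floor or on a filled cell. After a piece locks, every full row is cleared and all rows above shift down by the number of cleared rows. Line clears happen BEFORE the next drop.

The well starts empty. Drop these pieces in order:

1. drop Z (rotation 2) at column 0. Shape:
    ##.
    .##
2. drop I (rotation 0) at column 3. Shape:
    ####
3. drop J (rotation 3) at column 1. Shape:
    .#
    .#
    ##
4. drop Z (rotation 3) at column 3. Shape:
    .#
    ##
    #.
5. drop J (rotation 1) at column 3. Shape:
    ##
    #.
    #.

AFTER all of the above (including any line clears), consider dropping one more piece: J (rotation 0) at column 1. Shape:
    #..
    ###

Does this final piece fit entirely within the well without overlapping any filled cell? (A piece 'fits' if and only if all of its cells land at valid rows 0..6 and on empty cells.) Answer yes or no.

Drop 1: Z rot2 at col 0 lands with bottom-row=0; cleared 0 line(s) (total 0); column heights now [2 2 1 0 0 0 0], max=2
Drop 2: I rot0 at col 3 lands with bottom-row=0; cleared 0 line(s) (total 0); column heights now [2 2 1 1 1 1 1], max=2
Drop 3: J rot3 at col 1 lands with bottom-row=2; cleared 0 line(s) (total 0); column heights now [2 3 5 1 1 1 1], max=5
Drop 4: Z rot3 at col 3 lands with bottom-row=1; cleared 0 line(s) (total 0); column heights now [2 3 5 3 4 1 1], max=5
Drop 5: J rot1 at col 3 lands with bottom-row=3; cleared 0 line(s) (total 0); column heights now [2 3 5 6 6 1 1], max=6
Test piece J rot0 at col 1 (width 3): heights before test = [2 3 5 6 6 1 1]; fits = False

Answer: no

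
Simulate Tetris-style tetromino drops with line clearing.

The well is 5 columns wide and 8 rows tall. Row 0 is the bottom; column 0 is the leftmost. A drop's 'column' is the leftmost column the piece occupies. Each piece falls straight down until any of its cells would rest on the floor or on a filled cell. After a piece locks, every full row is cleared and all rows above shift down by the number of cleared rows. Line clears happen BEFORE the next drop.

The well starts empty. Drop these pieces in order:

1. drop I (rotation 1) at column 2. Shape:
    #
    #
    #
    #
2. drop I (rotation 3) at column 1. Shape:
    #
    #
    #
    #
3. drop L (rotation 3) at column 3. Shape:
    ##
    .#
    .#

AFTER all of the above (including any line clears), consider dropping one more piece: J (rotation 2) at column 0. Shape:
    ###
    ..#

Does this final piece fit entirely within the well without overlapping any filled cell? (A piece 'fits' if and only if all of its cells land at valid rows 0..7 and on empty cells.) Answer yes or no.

Drop 1: I rot1 at col 2 lands with bottom-row=0; cleared 0 line(s) (total 0); column heights now [0 0 4 0 0], max=4
Drop 2: I rot3 at col 1 lands with bottom-row=0; cleared 0 line(s) (total 0); column heights now [0 4 4 0 0], max=4
Drop 3: L rot3 at col 3 lands with bottom-row=0; cleared 0 line(s) (total 0); column heights now [0 4 4 3 3], max=4
Test piece J rot2 at col 0 (width 3): heights before test = [0 4 4 3 3]; fits = True

Answer: yes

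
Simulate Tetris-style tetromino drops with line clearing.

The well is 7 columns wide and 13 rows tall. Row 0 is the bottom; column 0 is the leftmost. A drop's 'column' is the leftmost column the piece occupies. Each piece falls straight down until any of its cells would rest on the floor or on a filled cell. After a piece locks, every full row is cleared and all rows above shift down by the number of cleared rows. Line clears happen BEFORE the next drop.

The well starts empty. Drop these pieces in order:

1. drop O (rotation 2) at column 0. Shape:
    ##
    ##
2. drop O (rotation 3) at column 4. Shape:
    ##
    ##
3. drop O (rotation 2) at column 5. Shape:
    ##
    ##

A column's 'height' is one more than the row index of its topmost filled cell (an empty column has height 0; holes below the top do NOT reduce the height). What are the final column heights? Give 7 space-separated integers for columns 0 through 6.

Answer: 2 2 0 0 2 4 4

Derivation:
Drop 1: O rot2 at col 0 lands with bottom-row=0; cleared 0 line(s) (total 0); column heights now [2 2 0 0 0 0 0], max=2
Drop 2: O rot3 at col 4 lands with bottom-row=0; cleared 0 line(s) (total 0); column heights now [2 2 0 0 2 2 0], max=2
Drop 3: O rot2 at col 5 lands with bottom-row=2; cleared 0 line(s) (total 0); column heights now [2 2 0 0 2 4 4], max=4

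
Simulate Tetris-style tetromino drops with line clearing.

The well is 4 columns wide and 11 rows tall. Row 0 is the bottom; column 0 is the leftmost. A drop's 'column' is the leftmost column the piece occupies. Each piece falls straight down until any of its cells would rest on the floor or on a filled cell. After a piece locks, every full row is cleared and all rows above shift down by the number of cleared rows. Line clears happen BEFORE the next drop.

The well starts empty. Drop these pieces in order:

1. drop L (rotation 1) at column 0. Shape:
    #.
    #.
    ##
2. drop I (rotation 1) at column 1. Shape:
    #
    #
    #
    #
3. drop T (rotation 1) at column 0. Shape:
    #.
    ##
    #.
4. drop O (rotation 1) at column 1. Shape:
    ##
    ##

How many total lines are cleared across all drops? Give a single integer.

Answer: 0

Derivation:
Drop 1: L rot1 at col 0 lands with bottom-row=0; cleared 0 line(s) (total 0); column heights now [3 1 0 0], max=3
Drop 2: I rot1 at col 1 lands with bottom-row=1; cleared 0 line(s) (total 0); column heights now [3 5 0 0], max=5
Drop 3: T rot1 at col 0 lands with bottom-row=4; cleared 0 line(s) (total 0); column heights now [7 6 0 0], max=7
Drop 4: O rot1 at col 1 lands with bottom-row=6; cleared 0 line(s) (total 0); column heights now [7 8 8 0], max=8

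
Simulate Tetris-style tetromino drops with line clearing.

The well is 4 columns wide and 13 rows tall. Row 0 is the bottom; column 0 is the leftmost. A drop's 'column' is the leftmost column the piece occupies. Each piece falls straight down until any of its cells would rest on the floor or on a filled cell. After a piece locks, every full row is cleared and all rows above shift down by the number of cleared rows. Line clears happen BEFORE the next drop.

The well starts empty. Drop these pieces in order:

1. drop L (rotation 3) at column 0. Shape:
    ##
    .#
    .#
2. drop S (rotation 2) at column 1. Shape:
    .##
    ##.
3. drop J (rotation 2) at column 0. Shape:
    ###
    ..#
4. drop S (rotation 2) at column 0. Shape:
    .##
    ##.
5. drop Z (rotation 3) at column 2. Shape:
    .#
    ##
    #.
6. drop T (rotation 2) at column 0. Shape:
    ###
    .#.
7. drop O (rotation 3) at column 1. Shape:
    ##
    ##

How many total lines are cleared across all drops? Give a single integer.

Answer: 1

Derivation:
Drop 1: L rot3 at col 0 lands with bottom-row=0; cleared 0 line(s) (total 0); column heights now [3 3 0 0], max=3
Drop 2: S rot2 at col 1 lands with bottom-row=3; cleared 0 line(s) (total 0); column heights now [3 4 5 5], max=5
Drop 3: J rot2 at col 0 lands with bottom-row=5; cleared 0 line(s) (total 0); column heights now [7 7 7 5], max=7
Drop 4: S rot2 at col 0 lands with bottom-row=7; cleared 0 line(s) (total 0); column heights now [8 9 9 5], max=9
Drop 5: Z rot3 at col 2 lands with bottom-row=9; cleared 0 line(s) (total 0); column heights now [8 9 11 12], max=12
Drop 6: T rot2 at col 0 lands with bottom-row=10; cleared 1 line(s) (total 1); column heights now [8 11 11 11], max=11
Drop 7: O rot3 at col 1 lands with bottom-row=11; cleared 0 line(s) (total 1); column heights now [8 13 13 11], max=13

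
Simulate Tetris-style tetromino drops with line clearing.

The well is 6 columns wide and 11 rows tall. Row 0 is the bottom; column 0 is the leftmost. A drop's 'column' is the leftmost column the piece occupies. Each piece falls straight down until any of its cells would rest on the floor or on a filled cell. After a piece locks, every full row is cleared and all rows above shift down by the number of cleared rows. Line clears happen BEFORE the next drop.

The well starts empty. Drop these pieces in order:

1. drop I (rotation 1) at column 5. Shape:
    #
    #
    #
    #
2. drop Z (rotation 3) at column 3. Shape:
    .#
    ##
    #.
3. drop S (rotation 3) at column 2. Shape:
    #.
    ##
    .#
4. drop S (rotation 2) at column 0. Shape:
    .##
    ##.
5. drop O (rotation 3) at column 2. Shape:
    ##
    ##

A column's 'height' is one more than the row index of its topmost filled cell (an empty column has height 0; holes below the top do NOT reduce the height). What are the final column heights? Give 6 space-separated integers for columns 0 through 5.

Answer: 5 6 8 8 3 4

Derivation:
Drop 1: I rot1 at col 5 lands with bottom-row=0; cleared 0 line(s) (total 0); column heights now [0 0 0 0 0 4], max=4
Drop 2: Z rot3 at col 3 lands with bottom-row=0; cleared 0 line(s) (total 0); column heights now [0 0 0 2 3 4], max=4
Drop 3: S rot3 at col 2 lands with bottom-row=2; cleared 0 line(s) (total 0); column heights now [0 0 5 4 3 4], max=5
Drop 4: S rot2 at col 0 lands with bottom-row=4; cleared 0 line(s) (total 0); column heights now [5 6 6 4 3 4], max=6
Drop 5: O rot3 at col 2 lands with bottom-row=6; cleared 0 line(s) (total 0); column heights now [5 6 8 8 3 4], max=8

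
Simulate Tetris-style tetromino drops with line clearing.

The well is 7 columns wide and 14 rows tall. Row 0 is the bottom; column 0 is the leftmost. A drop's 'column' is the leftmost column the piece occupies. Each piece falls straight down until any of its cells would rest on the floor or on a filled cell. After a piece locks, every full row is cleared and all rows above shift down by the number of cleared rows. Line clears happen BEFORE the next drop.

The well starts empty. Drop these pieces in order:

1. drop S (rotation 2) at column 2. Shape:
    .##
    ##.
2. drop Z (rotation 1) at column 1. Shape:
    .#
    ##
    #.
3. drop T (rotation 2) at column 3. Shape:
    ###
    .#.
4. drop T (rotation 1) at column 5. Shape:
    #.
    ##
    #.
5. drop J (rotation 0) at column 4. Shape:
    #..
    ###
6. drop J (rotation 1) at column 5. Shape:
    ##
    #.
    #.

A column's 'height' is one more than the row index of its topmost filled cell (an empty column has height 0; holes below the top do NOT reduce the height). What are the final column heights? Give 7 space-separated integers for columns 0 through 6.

Answer: 0 2 3 4 9 11 11

Derivation:
Drop 1: S rot2 at col 2 lands with bottom-row=0; cleared 0 line(s) (total 0); column heights now [0 0 1 2 2 0 0], max=2
Drop 2: Z rot1 at col 1 lands with bottom-row=0; cleared 0 line(s) (total 0); column heights now [0 2 3 2 2 0 0], max=3
Drop 3: T rot2 at col 3 lands with bottom-row=2; cleared 0 line(s) (total 0); column heights now [0 2 3 4 4 4 0], max=4
Drop 4: T rot1 at col 5 lands with bottom-row=4; cleared 0 line(s) (total 0); column heights now [0 2 3 4 4 7 6], max=7
Drop 5: J rot0 at col 4 lands with bottom-row=7; cleared 0 line(s) (total 0); column heights now [0 2 3 4 9 8 8], max=9
Drop 6: J rot1 at col 5 lands with bottom-row=8; cleared 0 line(s) (total 0); column heights now [0 2 3 4 9 11 11], max=11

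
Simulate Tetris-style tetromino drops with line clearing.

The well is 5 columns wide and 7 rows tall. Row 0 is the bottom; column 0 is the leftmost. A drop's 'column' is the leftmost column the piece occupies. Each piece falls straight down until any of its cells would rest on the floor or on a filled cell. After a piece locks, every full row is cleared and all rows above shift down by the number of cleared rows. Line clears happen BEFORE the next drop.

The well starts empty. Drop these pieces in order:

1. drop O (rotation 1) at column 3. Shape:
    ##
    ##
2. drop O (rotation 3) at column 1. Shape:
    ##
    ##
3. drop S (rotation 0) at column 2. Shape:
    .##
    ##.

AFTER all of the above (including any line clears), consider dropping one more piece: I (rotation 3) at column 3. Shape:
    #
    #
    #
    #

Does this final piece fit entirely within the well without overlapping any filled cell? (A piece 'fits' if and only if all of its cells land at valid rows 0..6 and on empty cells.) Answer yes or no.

Drop 1: O rot1 at col 3 lands with bottom-row=0; cleared 0 line(s) (total 0); column heights now [0 0 0 2 2], max=2
Drop 2: O rot3 at col 1 lands with bottom-row=0; cleared 0 line(s) (total 0); column heights now [0 2 2 2 2], max=2
Drop 3: S rot0 at col 2 lands with bottom-row=2; cleared 0 line(s) (total 0); column heights now [0 2 3 4 4], max=4
Test piece I rot3 at col 3 (width 1): heights before test = [0 2 3 4 4]; fits = False

Answer: no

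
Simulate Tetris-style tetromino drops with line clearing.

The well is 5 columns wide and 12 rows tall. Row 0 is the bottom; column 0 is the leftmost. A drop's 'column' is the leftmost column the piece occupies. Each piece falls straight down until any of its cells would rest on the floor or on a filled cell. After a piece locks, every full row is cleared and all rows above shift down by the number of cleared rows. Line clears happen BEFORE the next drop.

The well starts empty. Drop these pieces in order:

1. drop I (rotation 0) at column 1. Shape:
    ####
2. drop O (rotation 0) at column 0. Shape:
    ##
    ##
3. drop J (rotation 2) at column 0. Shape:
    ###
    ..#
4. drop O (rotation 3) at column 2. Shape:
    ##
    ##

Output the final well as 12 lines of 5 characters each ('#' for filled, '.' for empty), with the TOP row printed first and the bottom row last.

Answer: .....
.....
.....
.....
.....
.....
..##.
..##.
###..
###..
##...
.####

Derivation:
Drop 1: I rot0 at col 1 lands with bottom-row=0; cleared 0 line(s) (total 0); column heights now [0 1 1 1 1], max=1
Drop 2: O rot0 at col 0 lands with bottom-row=1; cleared 0 line(s) (total 0); column heights now [3 3 1 1 1], max=3
Drop 3: J rot2 at col 0 lands with bottom-row=2; cleared 0 line(s) (total 0); column heights now [4 4 4 1 1], max=4
Drop 4: O rot3 at col 2 lands with bottom-row=4; cleared 0 line(s) (total 0); column heights now [4 4 6 6 1], max=6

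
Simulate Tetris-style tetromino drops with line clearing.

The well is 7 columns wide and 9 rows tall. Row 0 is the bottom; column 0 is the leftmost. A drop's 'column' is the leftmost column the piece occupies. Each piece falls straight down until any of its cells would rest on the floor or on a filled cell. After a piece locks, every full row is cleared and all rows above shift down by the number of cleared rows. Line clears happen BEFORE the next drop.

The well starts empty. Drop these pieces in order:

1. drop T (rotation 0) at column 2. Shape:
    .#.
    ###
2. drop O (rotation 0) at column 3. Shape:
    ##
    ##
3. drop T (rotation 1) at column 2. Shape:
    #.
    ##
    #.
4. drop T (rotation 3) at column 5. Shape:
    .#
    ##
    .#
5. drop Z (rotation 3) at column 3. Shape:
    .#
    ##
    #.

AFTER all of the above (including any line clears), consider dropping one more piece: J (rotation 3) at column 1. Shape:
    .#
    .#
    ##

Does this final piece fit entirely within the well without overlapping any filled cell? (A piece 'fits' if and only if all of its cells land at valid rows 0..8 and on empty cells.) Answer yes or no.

Drop 1: T rot0 at col 2 lands with bottom-row=0; cleared 0 line(s) (total 0); column heights now [0 0 1 2 1 0 0], max=2
Drop 2: O rot0 at col 3 lands with bottom-row=2; cleared 0 line(s) (total 0); column heights now [0 0 1 4 4 0 0], max=4
Drop 3: T rot1 at col 2 lands with bottom-row=3; cleared 0 line(s) (total 0); column heights now [0 0 6 5 4 0 0], max=6
Drop 4: T rot3 at col 5 lands with bottom-row=0; cleared 0 line(s) (total 0); column heights now [0 0 6 5 4 2 3], max=6
Drop 5: Z rot3 at col 3 lands with bottom-row=5; cleared 0 line(s) (total 0); column heights now [0 0 6 7 8 2 3], max=8
Test piece J rot3 at col 1 (width 2): heights before test = [0 0 6 7 8 2 3]; fits = True

Answer: yes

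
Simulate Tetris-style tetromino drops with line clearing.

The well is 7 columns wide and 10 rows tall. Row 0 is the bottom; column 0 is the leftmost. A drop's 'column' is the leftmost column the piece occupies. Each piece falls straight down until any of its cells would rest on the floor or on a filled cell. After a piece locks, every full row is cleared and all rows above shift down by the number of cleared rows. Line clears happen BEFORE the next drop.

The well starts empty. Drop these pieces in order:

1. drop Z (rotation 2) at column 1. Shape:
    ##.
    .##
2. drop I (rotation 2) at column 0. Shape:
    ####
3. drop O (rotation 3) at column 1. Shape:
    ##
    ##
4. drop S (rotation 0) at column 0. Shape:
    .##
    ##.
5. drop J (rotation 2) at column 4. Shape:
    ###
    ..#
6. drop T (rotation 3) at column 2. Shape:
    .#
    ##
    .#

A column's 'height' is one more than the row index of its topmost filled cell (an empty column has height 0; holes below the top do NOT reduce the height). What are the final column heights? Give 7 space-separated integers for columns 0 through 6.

Drop 1: Z rot2 at col 1 lands with bottom-row=0; cleared 0 line(s) (total 0); column heights now [0 2 2 1 0 0 0], max=2
Drop 2: I rot2 at col 0 lands with bottom-row=2; cleared 0 line(s) (total 0); column heights now [3 3 3 3 0 0 0], max=3
Drop 3: O rot3 at col 1 lands with bottom-row=3; cleared 0 line(s) (total 0); column heights now [3 5 5 3 0 0 0], max=5
Drop 4: S rot0 at col 0 lands with bottom-row=5; cleared 0 line(s) (total 0); column heights now [6 7 7 3 0 0 0], max=7
Drop 5: J rot2 at col 4 lands with bottom-row=0; cleared 0 line(s) (total 0); column heights now [6 7 7 3 2 2 2], max=7
Drop 6: T rot3 at col 2 lands with bottom-row=6; cleared 0 line(s) (total 0); column heights now [6 7 8 9 2 2 2], max=9

Answer: 6 7 8 9 2 2 2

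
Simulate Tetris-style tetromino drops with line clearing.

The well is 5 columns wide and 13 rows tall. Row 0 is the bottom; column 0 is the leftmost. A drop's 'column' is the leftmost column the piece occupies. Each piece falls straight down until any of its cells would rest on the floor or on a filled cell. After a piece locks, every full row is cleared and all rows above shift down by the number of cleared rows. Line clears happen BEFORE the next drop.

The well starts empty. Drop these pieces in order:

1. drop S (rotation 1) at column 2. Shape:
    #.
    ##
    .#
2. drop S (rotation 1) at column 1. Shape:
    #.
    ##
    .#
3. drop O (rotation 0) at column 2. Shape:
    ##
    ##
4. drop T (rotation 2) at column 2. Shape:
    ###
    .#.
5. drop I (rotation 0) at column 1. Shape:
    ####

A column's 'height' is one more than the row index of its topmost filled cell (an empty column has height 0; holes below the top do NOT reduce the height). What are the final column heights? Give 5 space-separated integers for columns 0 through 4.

Drop 1: S rot1 at col 2 lands with bottom-row=0; cleared 0 line(s) (total 0); column heights now [0 0 3 2 0], max=3
Drop 2: S rot1 at col 1 lands with bottom-row=3; cleared 0 line(s) (total 0); column heights now [0 6 5 2 0], max=6
Drop 3: O rot0 at col 2 lands with bottom-row=5; cleared 0 line(s) (total 0); column heights now [0 6 7 7 0], max=7
Drop 4: T rot2 at col 2 lands with bottom-row=7; cleared 0 line(s) (total 0); column heights now [0 6 9 9 9], max=9
Drop 5: I rot0 at col 1 lands with bottom-row=9; cleared 0 line(s) (total 0); column heights now [0 10 10 10 10], max=10

Answer: 0 10 10 10 10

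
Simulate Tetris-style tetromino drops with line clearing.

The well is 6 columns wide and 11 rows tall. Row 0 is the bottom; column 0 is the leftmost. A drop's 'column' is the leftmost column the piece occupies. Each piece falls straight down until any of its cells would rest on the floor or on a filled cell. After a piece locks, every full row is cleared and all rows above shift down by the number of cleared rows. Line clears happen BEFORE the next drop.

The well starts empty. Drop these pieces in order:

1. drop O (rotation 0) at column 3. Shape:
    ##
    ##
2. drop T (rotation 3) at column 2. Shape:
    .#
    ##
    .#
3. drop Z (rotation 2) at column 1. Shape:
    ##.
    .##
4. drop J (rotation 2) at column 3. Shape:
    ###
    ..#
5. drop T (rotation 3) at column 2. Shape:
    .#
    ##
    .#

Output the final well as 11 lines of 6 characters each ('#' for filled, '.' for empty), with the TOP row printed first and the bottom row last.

Answer: ......
...#..
..##..
...#..
.#####
..##.#
...#..
..##..
...#..
...##.
...##.

Derivation:
Drop 1: O rot0 at col 3 lands with bottom-row=0; cleared 0 line(s) (total 0); column heights now [0 0 0 2 2 0], max=2
Drop 2: T rot3 at col 2 lands with bottom-row=2; cleared 0 line(s) (total 0); column heights now [0 0 4 5 2 0], max=5
Drop 3: Z rot2 at col 1 lands with bottom-row=5; cleared 0 line(s) (total 0); column heights now [0 7 7 6 2 0], max=7
Drop 4: J rot2 at col 3 lands with bottom-row=5; cleared 0 line(s) (total 0); column heights now [0 7 7 7 7 7], max=7
Drop 5: T rot3 at col 2 lands with bottom-row=7; cleared 0 line(s) (total 0); column heights now [0 7 9 10 7 7], max=10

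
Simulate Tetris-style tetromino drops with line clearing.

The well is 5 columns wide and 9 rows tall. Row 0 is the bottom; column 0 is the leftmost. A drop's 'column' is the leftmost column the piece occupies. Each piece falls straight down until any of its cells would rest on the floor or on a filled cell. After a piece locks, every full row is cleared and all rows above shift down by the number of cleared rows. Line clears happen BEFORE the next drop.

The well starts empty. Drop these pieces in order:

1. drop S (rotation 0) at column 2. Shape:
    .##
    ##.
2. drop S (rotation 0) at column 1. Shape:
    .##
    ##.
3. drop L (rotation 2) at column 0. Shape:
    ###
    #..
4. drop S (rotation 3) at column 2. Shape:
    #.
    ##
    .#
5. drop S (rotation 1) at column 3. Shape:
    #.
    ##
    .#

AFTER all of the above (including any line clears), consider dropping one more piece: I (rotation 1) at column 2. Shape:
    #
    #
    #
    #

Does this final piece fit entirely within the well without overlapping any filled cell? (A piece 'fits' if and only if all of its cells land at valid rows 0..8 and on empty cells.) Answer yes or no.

Answer: no

Derivation:
Drop 1: S rot0 at col 2 lands with bottom-row=0; cleared 0 line(s) (total 0); column heights now [0 0 1 2 2], max=2
Drop 2: S rot0 at col 1 lands with bottom-row=1; cleared 0 line(s) (total 0); column heights now [0 2 3 3 2], max=3
Drop 3: L rot2 at col 0 lands with bottom-row=2; cleared 0 line(s) (total 0); column heights now [4 4 4 3 2], max=4
Drop 4: S rot3 at col 2 lands with bottom-row=3; cleared 0 line(s) (total 0); column heights now [4 4 6 5 2], max=6
Drop 5: S rot1 at col 3 lands with bottom-row=4; cleared 0 line(s) (total 0); column heights now [4 4 6 7 6], max=7
Test piece I rot1 at col 2 (width 1): heights before test = [4 4 6 7 6]; fits = False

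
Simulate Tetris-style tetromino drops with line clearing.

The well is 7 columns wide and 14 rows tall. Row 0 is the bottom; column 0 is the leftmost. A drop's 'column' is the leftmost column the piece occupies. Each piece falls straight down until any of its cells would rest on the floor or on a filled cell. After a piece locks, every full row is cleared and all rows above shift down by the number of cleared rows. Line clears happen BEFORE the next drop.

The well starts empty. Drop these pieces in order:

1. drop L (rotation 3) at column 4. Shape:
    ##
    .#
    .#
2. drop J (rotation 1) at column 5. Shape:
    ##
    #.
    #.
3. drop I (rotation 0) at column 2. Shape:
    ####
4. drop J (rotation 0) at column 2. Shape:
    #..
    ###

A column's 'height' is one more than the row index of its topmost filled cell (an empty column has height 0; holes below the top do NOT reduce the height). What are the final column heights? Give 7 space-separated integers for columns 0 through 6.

Answer: 0 0 9 8 8 7 6

Derivation:
Drop 1: L rot3 at col 4 lands with bottom-row=0; cleared 0 line(s) (total 0); column heights now [0 0 0 0 3 3 0], max=3
Drop 2: J rot1 at col 5 lands with bottom-row=3; cleared 0 line(s) (total 0); column heights now [0 0 0 0 3 6 6], max=6
Drop 3: I rot0 at col 2 lands with bottom-row=6; cleared 0 line(s) (total 0); column heights now [0 0 7 7 7 7 6], max=7
Drop 4: J rot0 at col 2 lands with bottom-row=7; cleared 0 line(s) (total 0); column heights now [0 0 9 8 8 7 6], max=9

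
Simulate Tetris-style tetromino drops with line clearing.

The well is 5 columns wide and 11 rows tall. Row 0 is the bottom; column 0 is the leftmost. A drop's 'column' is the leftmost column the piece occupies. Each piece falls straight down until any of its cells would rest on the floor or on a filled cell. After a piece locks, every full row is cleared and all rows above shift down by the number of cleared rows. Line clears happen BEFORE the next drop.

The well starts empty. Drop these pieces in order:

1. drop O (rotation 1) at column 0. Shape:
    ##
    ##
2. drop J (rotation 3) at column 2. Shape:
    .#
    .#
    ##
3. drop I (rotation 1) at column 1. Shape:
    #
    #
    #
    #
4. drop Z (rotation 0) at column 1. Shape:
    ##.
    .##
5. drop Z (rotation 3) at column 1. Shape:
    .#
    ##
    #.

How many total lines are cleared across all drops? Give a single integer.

Drop 1: O rot1 at col 0 lands with bottom-row=0; cleared 0 line(s) (total 0); column heights now [2 2 0 0 0], max=2
Drop 2: J rot3 at col 2 lands with bottom-row=0; cleared 0 line(s) (total 0); column heights now [2 2 1 3 0], max=3
Drop 3: I rot1 at col 1 lands with bottom-row=2; cleared 0 line(s) (total 0); column heights now [2 6 1 3 0], max=6
Drop 4: Z rot0 at col 1 lands with bottom-row=5; cleared 0 line(s) (total 0); column heights now [2 7 7 6 0], max=7
Drop 5: Z rot3 at col 1 lands with bottom-row=7; cleared 0 line(s) (total 0); column heights now [2 9 10 6 0], max=10

Answer: 0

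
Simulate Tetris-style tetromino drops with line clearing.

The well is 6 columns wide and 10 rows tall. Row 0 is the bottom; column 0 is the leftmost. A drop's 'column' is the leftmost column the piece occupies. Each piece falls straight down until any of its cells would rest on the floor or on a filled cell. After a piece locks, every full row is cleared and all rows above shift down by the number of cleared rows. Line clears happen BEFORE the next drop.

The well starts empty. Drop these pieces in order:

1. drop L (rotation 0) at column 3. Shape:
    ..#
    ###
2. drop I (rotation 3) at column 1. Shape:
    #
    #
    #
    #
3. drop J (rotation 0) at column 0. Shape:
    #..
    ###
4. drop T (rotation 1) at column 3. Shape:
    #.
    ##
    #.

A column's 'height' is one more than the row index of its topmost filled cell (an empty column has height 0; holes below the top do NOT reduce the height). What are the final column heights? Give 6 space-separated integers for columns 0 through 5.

Answer: 6 5 5 4 3 2

Derivation:
Drop 1: L rot0 at col 3 lands with bottom-row=0; cleared 0 line(s) (total 0); column heights now [0 0 0 1 1 2], max=2
Drop 2: I rot3 at col 1 lands with bottom-row=0; cleared 0 line(s) (total 0); column heights now [0 4 0 1 1 2], max=4
Drop 3: J rot0 at col 0 lands with bottom-row=4; cleared 0 line(s) (total 0); column heights now [6 5 5 1 1 2], max=6
Drop 4: T rot1 at col 3 lands with bottom-row=1; cleared 0 line(s) (total 0); column heights now [6 5 5 4 3 2], max=6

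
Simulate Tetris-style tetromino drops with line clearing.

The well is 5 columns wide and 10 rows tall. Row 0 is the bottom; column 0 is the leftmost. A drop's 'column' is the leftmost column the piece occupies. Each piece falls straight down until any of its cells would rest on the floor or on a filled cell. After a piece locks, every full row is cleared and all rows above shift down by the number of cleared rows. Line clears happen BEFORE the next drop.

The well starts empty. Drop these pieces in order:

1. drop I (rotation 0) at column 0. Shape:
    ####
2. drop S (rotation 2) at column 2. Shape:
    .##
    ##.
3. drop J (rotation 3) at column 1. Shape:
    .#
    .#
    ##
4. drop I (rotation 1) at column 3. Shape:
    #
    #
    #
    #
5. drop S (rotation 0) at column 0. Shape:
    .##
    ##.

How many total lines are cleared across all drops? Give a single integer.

Answer: 0

Derivation:
Drop 1: I rot0 at col 0 lands with bottom-row=0; cleared 0 line(s) (total 0); column heights now [1 1 1 1 0], max=1
Drop 2: S rot2 at col 2 lands with bottom-row=1; cleared 0 line(s) (total 0); column heights now [1 1 2 3 3], max=3
Drop 3: J rot3 at col 1 lands with bottom-row=2; cleared 0 line(s) (total 0); column heights now [1 3 5 3 3], max=5
Drop 4: I rot1 at col 3 lands with bottom-row=3; cleared 0 line(s) (total 0); column heights now [1 3 5 7 3], max=7
Drop 5: S rot0 at col 0 lands with bottom-row=4; cleared 0 line(s) (total 0); column heights now [5 6 6 7 3], max=7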